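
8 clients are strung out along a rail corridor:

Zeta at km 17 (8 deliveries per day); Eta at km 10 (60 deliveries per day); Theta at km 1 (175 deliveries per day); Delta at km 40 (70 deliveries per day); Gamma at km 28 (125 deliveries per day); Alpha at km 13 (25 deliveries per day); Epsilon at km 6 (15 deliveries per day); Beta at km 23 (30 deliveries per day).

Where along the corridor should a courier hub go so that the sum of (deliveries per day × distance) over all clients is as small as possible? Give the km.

x = 13

For a sum of weighted absolute distances on a line, the optimum is the weighted median (not the mean). Total weight W = 508; half-weight = 254.
Sort by position and accumulate weight:
  km 1 (Theta, w=175) → cum 175
  km 6 (Epsilon, w=15) → cum 190
  km 10 (Eta, w=60) → cum 250
  km 13 (Alpha, w=25) → cum 275  ≥ 254 → median here
  km 17 (Zeta, w=8) → cum 283
  km 23 (Beta, w=30) → cum 313
  km 28 (Gamma, w=125) → cum 438
  km 40 (Delta, w=70) → cum 508
Optimal location: km 13.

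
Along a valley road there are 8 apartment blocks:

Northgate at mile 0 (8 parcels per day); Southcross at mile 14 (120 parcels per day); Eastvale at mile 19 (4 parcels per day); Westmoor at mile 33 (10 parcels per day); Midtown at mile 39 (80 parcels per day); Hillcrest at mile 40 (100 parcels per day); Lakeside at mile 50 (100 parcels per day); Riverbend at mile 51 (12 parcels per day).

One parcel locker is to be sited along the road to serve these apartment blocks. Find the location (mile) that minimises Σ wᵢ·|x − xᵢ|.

x = 39

For a sum of weighted absolute distances on a line, the optimum is the weighted median (not the mean). Total weight W = 434; half-weight = 217.
Sort by position and accumulate weight:
  mile 0 (Northgate, w=8) → cum 8
  mile 14 (Southcross, w=120) → cum 128
  mile 19 (Eastvale, w=4) → cum 132
  mile 33 (Westmoor, w=10) → cum 142
  mile 39 (Midtown, w=80) → cum 222  ≥ 217 → median here
  mile 40 (Hillcrest, w=100) → cum 322
  mile 50 (Lakeside, w=100) → cum 422
  mile 51 (Riverbend, w=12) → cum 434
Optimal location: mile 39.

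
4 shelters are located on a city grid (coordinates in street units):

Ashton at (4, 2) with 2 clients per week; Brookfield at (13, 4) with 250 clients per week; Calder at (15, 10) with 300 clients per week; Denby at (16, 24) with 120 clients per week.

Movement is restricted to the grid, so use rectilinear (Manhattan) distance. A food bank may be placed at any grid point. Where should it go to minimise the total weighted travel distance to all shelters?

Manhattan distance separates: Σwᵢ(|x−xᵢ|+|y−yᵢ|) = Σwᵢ|x−xᵢ| + Σwᵢ|y−yᵢ|, so x and y are optimised independently as 1-D weighted medians.
Total weight W = 672; half = 336.
x-coordinate, sorted with cumulative weight:
  x=4 (Ashton, w=2) cum 2
  x=13 (Brookfield, w=250) cum 252
  x=15 (Calder, w=300) cum 552  ← median
  x=16 (Denby, w=120) cum 672
⇒ x* = 15
y-coordinate, sorted with cumulative weight:
  y=2 (Ashton, w=2) cum 2
  y=4 (Brookfield, w=250) cum 252
  y=10 (Calder, w=300) cum 552  ← median
  y=24 (Denby, w=120) cum 672
⇒ y* = 10

(15, 10)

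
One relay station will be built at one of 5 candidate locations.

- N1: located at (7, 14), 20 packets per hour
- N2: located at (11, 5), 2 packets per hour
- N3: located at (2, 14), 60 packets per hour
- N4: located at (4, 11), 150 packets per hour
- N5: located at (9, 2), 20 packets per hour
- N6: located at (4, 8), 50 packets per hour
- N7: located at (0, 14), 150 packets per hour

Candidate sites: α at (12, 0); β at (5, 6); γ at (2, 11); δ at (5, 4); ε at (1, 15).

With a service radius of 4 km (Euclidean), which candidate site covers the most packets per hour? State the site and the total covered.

γ, covering 410

Coverage radius r = 4 km; a point is covered iff (Δx)²+(Δy)² ≤ 4² = 16.
  α (12, 0): covers {N5} → 20
  β (5, 6): covers {N6} → 50
  γ (2, 11): covers {N3, N4, N6, N7} → 410
  δ (5, 4): covers {none} → 0
  ε (1, 15): covers {N3, N7} → 210
Maximum coverage at γ: 410 packets per hour.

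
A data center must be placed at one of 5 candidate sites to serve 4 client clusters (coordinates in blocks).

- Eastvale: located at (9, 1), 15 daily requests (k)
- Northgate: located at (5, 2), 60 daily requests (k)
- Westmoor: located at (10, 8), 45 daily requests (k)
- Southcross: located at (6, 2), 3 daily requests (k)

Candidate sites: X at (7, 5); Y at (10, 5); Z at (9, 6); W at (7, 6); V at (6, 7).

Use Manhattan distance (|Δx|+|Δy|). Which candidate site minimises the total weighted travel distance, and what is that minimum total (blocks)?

X, total 672 blocks

Total weighted distance at each candidate:
  X (7, 5): total = 672
  Y (10, 5): total = 711
  Z (9, 6): total = 711
  W (7, 6): total = 705
  V (6, 7): total = 735
Minimum is at X with total 672 blocks.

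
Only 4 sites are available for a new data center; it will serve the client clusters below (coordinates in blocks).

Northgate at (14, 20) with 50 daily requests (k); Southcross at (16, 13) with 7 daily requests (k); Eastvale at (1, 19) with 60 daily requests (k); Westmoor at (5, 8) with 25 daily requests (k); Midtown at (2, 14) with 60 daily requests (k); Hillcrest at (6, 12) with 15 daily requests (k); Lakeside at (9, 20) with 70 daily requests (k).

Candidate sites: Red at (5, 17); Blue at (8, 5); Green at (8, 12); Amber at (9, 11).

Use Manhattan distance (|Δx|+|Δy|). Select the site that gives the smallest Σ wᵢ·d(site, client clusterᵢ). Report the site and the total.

Total weighted distance at each candidate:
  Red (5, 17): total = 2230
  Blue (8, 5): total = 4727
  Green (8, 12): total = 2918
  Amber (9, 11): total = 3188
Minimum is at Red with total 2230 blocks.

Red, total 2230 blocks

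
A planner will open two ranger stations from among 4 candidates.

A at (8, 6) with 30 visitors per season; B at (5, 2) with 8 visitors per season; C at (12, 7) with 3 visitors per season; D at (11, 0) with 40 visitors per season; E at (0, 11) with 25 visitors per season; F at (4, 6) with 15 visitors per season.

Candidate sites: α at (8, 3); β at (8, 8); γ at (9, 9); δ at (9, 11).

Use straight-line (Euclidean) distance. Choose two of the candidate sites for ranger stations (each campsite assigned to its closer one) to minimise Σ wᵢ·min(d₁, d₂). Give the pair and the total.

{α, β}, total 548.1

Evaluate every pair (each demand assigned to the nearer of the two):
  {α, β}: total = 548.1
  {α, δ}: total = 600.0
  {α, γ}: total = 601.3
  {β, γ}: total = 746.9
  {β, δ}: total = 748.5
  {γ, δ}: total = 851.4
Best pair: {α, β} with total 548.1.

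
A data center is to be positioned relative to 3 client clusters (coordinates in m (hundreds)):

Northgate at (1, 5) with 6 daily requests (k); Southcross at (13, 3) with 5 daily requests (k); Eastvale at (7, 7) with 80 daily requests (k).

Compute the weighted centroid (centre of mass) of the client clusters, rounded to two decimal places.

(6.93, 6.65)

The minimiser of Σwᵢ‖p−pᵢ‖² is the weighted centroid p* = (Σwᵢpᵢ)/(Σwᵢ).
Σwᵢ = 91.
Σwᵢxᵢ = 6·1 + 5·13 + 80·7 = 631.
Σwᵢyᵢ = 6·5 + 5·3 + 80·7 = 605.
x* = 631/91 = 6.93, y* = 605/91 = 6.65.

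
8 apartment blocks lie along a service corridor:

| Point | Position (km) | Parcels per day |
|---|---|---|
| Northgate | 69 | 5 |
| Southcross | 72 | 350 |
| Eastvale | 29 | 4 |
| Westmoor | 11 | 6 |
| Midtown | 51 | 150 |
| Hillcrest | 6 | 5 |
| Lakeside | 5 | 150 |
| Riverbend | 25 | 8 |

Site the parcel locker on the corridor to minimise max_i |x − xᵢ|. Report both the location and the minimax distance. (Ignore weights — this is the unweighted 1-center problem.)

location 38.5, max distance 33.5

The 1-center on a line is the midpoint of the two extreme points: leftmost at 5, rightmost at 72.
Optimal location = (5 + 72)/2 = 38.5; maximum distance = (72 − 5)/2 = 33.5.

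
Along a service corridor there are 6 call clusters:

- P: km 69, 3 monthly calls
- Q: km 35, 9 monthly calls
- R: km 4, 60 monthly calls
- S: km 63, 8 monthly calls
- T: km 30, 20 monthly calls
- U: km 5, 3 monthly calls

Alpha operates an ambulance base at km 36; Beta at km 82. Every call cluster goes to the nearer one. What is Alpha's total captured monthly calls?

The indifferent point is the midpoint (36+82)/2 = 59; call clusters left of it (closer to Alpha at 36) go to Alpha, those right go to Beta.
  R at 4 (w=60) → Alpha
  U at 5 (w=3) → Alpha
  T at 30 (w=20) → Alpha
  Q at 35 (w=9) → Alpha
  S at 63 (w=8) → Beta
  P at 69 (w=3) → Beta
Alpha captures 92; Beta captures 11.

92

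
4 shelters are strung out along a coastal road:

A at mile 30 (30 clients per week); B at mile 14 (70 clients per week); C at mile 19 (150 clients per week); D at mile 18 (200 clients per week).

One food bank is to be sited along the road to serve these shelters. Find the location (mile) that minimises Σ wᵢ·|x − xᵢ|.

For a sum of weighted absolute distances on a line, the optimum is the weighted median (not the mean). Total weight W = 450; half-weight = 225.
Sort by position and accumulate weight:
  mile 14 (B, w=70) → cum 70
  mile 18 (D, w=200) → cum 270  ≥ 225 → median here
  mile 19 (C, w=150) → cum 420
  mile 30 (A, w=30) → cum 450
Optimal location: mile 18.

x = 18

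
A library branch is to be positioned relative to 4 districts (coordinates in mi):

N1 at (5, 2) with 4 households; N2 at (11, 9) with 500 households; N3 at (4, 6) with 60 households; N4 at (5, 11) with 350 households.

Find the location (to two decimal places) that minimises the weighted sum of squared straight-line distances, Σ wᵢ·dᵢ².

The minimiser of Σwᵢ‖p−pᵢ‖² is the weighted centroid p* = (Σwᵢpᵢ)/(Σwᵢ).
Σwᵢ = 914.
Σwᵢxᵢ = 4·5 + 500·11 + 60·4 + 350·5 = 7510.
Σwᵢyᵢ = 4·2 + 500·9 + 60·6 + 350·11 = 8718.
x* = 7510/914 = 8.22, y* = 8718/914 = 9.54.

(8.22, 9.54)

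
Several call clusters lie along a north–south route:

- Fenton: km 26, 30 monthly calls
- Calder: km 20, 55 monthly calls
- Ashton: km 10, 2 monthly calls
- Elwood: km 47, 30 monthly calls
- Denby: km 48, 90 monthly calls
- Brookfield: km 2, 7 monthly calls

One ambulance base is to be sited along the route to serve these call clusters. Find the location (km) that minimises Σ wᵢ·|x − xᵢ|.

For a sum of weighted absolute distances on a line, the optimum is the weighted median (not the mean). Total weight W = 214; half-weight = 107.
Sort by position and accumulate weight:
  km 2 (Brookfield, w=7) → cum 7
  km 10 (Ashton, w=2) → cum 9
  km 20 (Calder, w=55) → cum 64
  km 26 (Fenton, w=30) → cum 94
  km 47 (Elwood, w=30) → cum 124  ≥ 107 → median here
  km 48 (Denby, w=90) → cum 214
Optimal location: km 47.

x = 47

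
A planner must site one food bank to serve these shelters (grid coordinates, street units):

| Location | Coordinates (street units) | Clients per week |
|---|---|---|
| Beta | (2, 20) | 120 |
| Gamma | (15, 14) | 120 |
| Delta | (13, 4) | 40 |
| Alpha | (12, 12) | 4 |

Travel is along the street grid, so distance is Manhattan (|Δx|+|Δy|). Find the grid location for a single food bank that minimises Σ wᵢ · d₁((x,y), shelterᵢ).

(13, 14)

Manhattan distance separates: Σwᵢ(|x−xᵢ|+|y−yᵢ|) = Σwᵢ|x−xᵢ| + Σwᵢ|y−yᵢ|, so x and y are optimised independently as 1-D weighted medians.
Total weight W = 284; half = 142.
x-coordinate, sorted with cumulative weight:
  x=2 (Beta, w=120) cum 120
  x=12 (Alpha, w=4) cum 124
  x=13 (Delta, w=40) cum 164  ← median
  x=15 (Gamma, w=120) cum 284
⇒ x* = 13
y-coordinate, sorted with cumulative weight:
  y=4 (Delta, w=40) cum 40
  y=12 (Alpha, w=4) cum 44
  y=14 (Gamma, w=120) cum 164  ← median
  y=20 (Beta, w=120) cum 284
⇒ y* = 14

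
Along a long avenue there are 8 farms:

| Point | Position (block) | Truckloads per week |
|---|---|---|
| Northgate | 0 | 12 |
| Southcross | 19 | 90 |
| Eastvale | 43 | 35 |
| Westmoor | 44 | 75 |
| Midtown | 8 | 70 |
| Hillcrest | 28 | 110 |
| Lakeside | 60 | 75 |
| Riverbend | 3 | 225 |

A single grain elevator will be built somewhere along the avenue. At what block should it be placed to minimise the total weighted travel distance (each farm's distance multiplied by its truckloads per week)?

For a sum of weighted absolute distances on a line, the optimum is the weighted median (not the mean). Total weight W = 692; half-weight = 346.
Sort by position and accumulate weight:
  block 0 (Northgate, w=12) → cum 12
  block 3 (Riverbend, w=225) → cum 237
  block 8 (Midtown, w=70) → cum 307
  block 19 (Southcross, w=90) → cum 397  ≥ 346 → median here
  block 28 (Hillcrest, w=110) → cum 507
  block 43 (Eastvale, w=35) → cum 542
  block 44 (Westmoor, w=75) → cum 617
  block 60 (Lakeside, w=75) → cum 692
Optimal location: block 19.

x = 19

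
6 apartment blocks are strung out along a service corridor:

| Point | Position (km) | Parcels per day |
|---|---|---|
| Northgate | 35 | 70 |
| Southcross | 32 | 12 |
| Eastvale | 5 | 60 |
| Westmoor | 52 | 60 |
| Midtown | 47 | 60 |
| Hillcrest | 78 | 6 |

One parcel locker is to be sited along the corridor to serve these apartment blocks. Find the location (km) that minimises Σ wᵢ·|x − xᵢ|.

For a sum of weighted absolute distances on a line, the optimum is the weighted median (not the mean). Total weight W = 268; half-weight = 134.
Sort by position and accumulate weight:
  km 5 (Eastvale, w=60) → cum 60
  km 32 (Southcross, w=12) → cum 72
  km 35 (Northgate, w=70) → cum 142  ≥ 134 → median here
  km 47 (Midtown, w=60) → cum 202
  km 52 (Westmoor, w=60) → cum 262
  km 78 (Hillcrest, w=6) → cum 268
Optimal location: km 35.

x = 35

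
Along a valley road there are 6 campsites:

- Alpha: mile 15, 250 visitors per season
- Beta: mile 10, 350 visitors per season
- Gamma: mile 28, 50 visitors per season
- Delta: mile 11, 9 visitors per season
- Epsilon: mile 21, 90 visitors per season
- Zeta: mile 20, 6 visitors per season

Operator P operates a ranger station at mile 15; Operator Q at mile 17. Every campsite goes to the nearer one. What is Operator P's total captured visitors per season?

609

The indifferent point is the midpoint (15+17)/2 = 16; campsites left of it (closer to Operator P at 15) go to Operator P, those right go to Operator Q.
  Beta at 10 (w=350) → Operator P
  Delta at 11 (w=9) → Operator P
  Alpha at 15 (w=250) → Operator P
  Zeta at 20 (w=6) → Operator Q
  Epsilon at 21 (w=90) → Operator Q
  Gamma at 28 (w=50) → Operator Q
Operator P captures 609; Operator Q captures 146.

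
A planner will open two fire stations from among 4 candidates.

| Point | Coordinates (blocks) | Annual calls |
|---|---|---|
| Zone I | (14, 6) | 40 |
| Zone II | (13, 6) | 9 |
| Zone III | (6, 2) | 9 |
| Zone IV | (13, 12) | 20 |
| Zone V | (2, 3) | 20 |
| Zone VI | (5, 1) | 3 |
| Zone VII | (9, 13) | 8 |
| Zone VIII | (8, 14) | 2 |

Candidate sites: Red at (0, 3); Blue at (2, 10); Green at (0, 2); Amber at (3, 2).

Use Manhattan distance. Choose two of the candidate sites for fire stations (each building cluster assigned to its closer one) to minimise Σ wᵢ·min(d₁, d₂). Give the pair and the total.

{Blue, Amber}, total 1162

Evaluate every pair (each demand assigned to the nearer of the two):
  {Blue, Amber}: total = 1162
  {Red, Blue}: total = 1259
  {Blue, Green}: total = 1267
  {Red, Amber}: total = 1372
  {Green, Amber}: total = 1372
  {Red, Green}: total = 1566
Best pair: {Blue, Amber} with total 1162.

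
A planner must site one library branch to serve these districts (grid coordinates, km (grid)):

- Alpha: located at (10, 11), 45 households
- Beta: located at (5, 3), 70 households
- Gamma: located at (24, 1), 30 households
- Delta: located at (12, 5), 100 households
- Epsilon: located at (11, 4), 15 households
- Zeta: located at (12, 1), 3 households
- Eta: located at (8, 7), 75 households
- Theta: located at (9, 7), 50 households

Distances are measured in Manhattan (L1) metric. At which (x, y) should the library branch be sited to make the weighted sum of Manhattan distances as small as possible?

Manhattan distance separates: Σwᵢ(|x−xᵢ|+|y−yᵢ|) = Σwᵢ|x−xᵢ| + Σwᵢ|y−yᵢ|, so x and y are optimised independently as 1-D weighted medians.
Total weight W = 388; half = 194.
x-coordinate, sorted with cumulative weight:
  x=5 (Beta, w=70) cum 70
  x=8 (Eta, w=75) cum 145
  x=9 (Theta, w=50) cum 195  ← median
  x=10 (Alpha, w=45) cum 240
  x=11 (Epsilon, w=15) cum 255
  x=12 (Delta, w=100) cum 355
  x=12 (Zeta, w=3) cum 358
  x=24 (Gamma, w=30) cum 388
⇒ x* = 9
y-coordinate, sorted with cumulative weight:
  y=1 (Gamma, w=30) cum 30
  y=1 (Zeta, w=3) cum 33
  y=3 (Beta, w=70) cum 103
  y=4 (Epsilon, w=15) cum 118
  y=5 (Delta, w=100) cum 218  ← median
  y=7 (Eta, w=75) cum 293
  y=7 (Theta, w=50) cum 343
  y=11 (Alpha, w=45) cum 388
⇒ y* = 5

(9, 5)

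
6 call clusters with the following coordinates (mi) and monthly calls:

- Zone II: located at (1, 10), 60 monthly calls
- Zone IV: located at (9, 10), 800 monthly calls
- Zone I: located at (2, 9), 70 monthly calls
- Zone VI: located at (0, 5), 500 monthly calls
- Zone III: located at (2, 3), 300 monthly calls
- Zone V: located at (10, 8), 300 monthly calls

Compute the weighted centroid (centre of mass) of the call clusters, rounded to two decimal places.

(5.42, 7.40)

The minimiser of Σwᵢ‖p−pᵢ‖² is the weighted centroid p* = (Σwᵢpᵢ)/(Σwᵢ).
Σwᵢ = 2030.
Σwᵢxᵢ = 60·1 + 800·9 + 70·2 + 500·0 + 300·2 + 300·10 = 11000.
Σwᵢyᵢ = 60·10 + 800·10 + 70·9 + 500·5 + 300·3 + 300·8 = 15030.
x* = 11000/2030 = 5.42, y* = 15030/2030 = 7.40.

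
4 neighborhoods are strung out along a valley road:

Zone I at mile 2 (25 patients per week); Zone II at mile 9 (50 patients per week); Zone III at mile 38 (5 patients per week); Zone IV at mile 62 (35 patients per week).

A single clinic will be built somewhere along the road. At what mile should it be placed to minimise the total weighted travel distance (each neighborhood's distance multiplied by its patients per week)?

For a sum of weighted absolute distances on a line, the optimum is the weighted median (not the mean). Total weight W = 115; half-weight = 57.5.
Sort by position and accumulate weight:
  mile 2 (Zone I, w=25) → cum 25
  mile 9 (Zone II, w=50) → cum 75  ≥ 57.5 → median here
  mile 38 (Zone III, w=5) → cum 80
  mile 62 (Zone IV, w=35) → cum 115
Optimal location: mile 9.

x = 9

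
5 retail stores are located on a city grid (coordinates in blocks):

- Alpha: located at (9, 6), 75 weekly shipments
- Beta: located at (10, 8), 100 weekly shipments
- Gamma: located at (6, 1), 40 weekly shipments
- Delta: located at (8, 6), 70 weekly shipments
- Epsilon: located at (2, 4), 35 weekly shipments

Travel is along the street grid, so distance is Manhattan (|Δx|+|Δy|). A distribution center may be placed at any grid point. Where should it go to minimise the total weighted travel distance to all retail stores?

(9, 6)

Manhattan distance separates: Σwᵢ(|x−xᵢ|+|y−yᵢ|) = Σwᵢ|x−xᵢ| + Σwᵢ|y−yᵢ|, so x and y are optimised independently as 1-D weighted medians.
Total weight W = 320; half = 160.
x-coordinate, sorted with cumulative weight:
  x=2 (Epsilon, w=35) cum 35
  x=6 (Gamma, w=40) cum 75
  x=8 (Delta, w=70) cum 145
  x=9 (Alpha, w=75) cum 220  ← median
  x=10 (Beta, w=100) cum 320
⇒ x* = 9
y-coordinate, sorted with cumulative weight:
  y=1 (Gamma, w=40) cum 40
  y=4 (Epsilon, w=35) cum 75
  y=6 (Alpha, w=75) cum 150
  y=6 (Delta, w=70) cum 220  ← median
  y=8 (Beta, w=100) cum 320
⇒ y* = 6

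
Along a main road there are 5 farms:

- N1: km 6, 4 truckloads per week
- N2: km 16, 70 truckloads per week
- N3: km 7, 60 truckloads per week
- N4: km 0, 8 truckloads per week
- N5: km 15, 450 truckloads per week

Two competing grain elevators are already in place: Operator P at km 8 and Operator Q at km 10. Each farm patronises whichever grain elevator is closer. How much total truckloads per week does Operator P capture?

72

The indifferent point is the midpoint (8+10)/2 = 9; farms left of it (closer to Operator P at 8) go to Operator P, those right go to Operator Q.
  N4 at 0 (w=8) → Operator P
  N1 at 6 (w=4) → Operator P
  N3 at 7 (w=60) → Operator P
  N5 at 15 (w=450) → Operator Q
  N2 at 16 (w=70) → Operator Q
Operator P captures 72; Operator Q captures 520.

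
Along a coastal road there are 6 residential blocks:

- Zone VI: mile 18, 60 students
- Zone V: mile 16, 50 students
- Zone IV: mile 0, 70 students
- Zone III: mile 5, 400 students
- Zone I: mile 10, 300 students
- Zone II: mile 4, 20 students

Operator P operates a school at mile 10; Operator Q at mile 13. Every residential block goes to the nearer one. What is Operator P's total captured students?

790

The indifferent point is the midpoint (10+13)/2 = 11.5; residential blocks left of it (closer to Operator P at 10) go to Operator P, those right go to Operator Q.
  Zone IV at 0 (w=70) → Operator P
  Zone II at 4 (w=20) → Operator P
  Zone III at 5 (w=400) → Operator P
  Zone I at 10 (w=300) → Operator P
  Zone V at 16 (w=50) → Operator Q
  Zone VI at 18 (w=60) → Operator Q
Operator P captures 790; Operator Q captures 110.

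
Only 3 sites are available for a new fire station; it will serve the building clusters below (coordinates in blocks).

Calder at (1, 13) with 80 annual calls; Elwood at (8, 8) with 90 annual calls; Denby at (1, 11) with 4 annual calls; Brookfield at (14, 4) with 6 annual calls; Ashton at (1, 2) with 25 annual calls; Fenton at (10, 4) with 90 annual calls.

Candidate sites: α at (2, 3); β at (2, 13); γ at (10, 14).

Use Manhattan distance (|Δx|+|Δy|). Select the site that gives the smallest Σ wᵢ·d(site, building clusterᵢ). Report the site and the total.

Total weighted distance at each candidate:
  α (2, 3): total = 2844
  β (2, 13): total = 3038
  γ (10, 14): total = 3077
Minimum is at α with total 2844 blocks.

α, total 2844 blocks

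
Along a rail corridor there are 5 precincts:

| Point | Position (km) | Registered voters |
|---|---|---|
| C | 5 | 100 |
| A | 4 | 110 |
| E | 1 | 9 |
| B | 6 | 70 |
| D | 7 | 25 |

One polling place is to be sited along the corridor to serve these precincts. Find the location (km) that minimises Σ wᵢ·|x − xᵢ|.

For a sum of weighted absolute distances on a line, the optimum is the weighted median (not the mean). Total weight W = 314; half-weight = 157.
Sort by position and accumulate weight:
  km 1 (E, w=9) → cum 9
  km 4 (A, w=110) → cum 119
  km 5 (C, w=100) → cum 219  ≥ 157 → median here
  km 6 (B, w=70) → cum 289
  km 7 (D, w=25) → cum 314
Optimal location: km 5.

x = 5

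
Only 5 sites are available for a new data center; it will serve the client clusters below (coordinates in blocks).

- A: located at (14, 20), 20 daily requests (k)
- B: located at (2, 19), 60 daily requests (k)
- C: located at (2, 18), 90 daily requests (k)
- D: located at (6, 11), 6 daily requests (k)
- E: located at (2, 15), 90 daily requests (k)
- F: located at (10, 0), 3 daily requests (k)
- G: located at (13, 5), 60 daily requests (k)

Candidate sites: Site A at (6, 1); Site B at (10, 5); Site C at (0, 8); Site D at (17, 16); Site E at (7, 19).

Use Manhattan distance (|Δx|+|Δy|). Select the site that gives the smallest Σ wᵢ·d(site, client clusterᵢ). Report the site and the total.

Total weighted distance at each candidate:
  Site A (6, 1): total = 6105
  Site B (10, 5): total = 5465
  Site C (0, 8): total = 4258
  Site D (17, 16): total = 5255
  Site E (7, 19): total = 3130
Minimum is at Site E with total 3130 blocks.

Site E, total 3130 blocks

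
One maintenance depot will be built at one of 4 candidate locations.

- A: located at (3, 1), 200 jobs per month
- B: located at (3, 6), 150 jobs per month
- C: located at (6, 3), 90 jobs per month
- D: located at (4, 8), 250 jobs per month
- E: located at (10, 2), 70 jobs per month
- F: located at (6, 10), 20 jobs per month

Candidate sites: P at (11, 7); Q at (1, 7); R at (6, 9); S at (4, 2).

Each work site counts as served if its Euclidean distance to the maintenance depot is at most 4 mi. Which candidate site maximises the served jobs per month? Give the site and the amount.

Q, covering 400

Coverage radius r = 4 mi; a point is covered iff (Δx)²+(Δy)² ≤ 4² = 16.
  P (11, 7): covers {none} → 0
  Q (1, 7): covers {B, D} → 400
  R (6, 9): covers {D, F} → 270
  S (4, 2): covers {A, C} → 290
Maximum coverage at Q: 400 jobs per month.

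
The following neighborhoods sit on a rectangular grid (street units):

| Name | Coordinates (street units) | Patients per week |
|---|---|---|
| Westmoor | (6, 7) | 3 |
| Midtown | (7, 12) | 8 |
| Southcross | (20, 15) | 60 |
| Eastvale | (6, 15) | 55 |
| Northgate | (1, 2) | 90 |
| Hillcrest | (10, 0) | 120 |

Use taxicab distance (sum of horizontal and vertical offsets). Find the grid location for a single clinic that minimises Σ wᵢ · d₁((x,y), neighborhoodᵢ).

(10, 2)

Manhattan distance separates: Σwᵢ(|x−xᵢ|+|y−yᵢ|) = Σwᵢ|x−xᵢ| + Σwᵢ|y−yᵢ|, so x and y are optimised independently as 1-D weighted medians.
Total weight W = 336; half = 168.
x-coordinate, sorted with cumulative weight:
  x=1 (Northgate, w=90) cum 90
  x=6 (Westmoor, w=3) cum 93
  x=6 (Eastvale, w=55) cum 148
  x=7 (Midtown, w=8) cum 156
  x=10 (Hillcrest, w=120) cum 276  ← median
  x=20 (Southcross, w=60) cum 336
⇒ x* = 10
y-coordinate, sorted with cumulative weight:
  y=0 (Hillcrest, w=120) cum 120
  y=2 (Northgate, w=90) cum 210  ← median
  y=7 (Westmoor, w=3) cum 213
  y=12 (Midtown, w=8) cum 221
  y=15 (Southcross, w=60) cum 281
  y=15 (Eastvale, w=55) cum 336
⇒ y* = 2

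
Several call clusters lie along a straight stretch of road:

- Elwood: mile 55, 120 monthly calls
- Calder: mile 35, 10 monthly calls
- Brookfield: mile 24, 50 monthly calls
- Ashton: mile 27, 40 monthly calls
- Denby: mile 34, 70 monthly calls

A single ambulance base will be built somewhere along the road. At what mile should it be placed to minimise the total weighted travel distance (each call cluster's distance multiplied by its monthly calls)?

For a sum of weighted absolute distances on a line, the optimum is the weighted median (not the mean). Total weight W = 290; half-weight = 145.
Sort by position and accumulate weight:
  mile 24 (Brookfield, w=50) → cum 50
  mile 27 (Ashton, w=40) → cum 90
  mile 34 (Denby, w=70) → cum 160  ≥ 145 → median here
  mile 35 (Calder, w=10) → cum 170
  mile 55 (Elwood, w=120) → cum 290
Optimal location: mile 34.

x = 34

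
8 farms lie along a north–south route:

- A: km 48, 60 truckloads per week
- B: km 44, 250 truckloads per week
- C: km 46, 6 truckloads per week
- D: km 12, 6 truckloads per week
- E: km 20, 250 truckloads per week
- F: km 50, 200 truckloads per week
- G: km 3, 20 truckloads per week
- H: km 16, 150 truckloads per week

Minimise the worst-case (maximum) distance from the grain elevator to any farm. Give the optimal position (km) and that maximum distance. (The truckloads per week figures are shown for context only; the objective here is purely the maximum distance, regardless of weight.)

location 26.5, max distance 23.5

The 1-center on a line is the midpoint of the two extreme points: leftmost at 3, rightmost at 50.
Optimal location = (3 + 50)/2 = 26.5; maximum distance = (50 − 3)/2 = 23.5.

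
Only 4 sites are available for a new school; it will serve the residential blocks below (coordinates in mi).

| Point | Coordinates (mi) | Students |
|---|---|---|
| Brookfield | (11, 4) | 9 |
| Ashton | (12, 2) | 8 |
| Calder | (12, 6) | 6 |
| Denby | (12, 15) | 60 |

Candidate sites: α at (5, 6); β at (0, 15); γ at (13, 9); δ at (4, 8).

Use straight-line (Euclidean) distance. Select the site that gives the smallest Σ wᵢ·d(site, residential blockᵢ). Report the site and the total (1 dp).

Total weighted distance at each candidate:
  α (5, 6): total = 847.5
  β (0, 15): total = 1091.5
  γ (13, 9): total = 489.0
  δ (4, 8): total = 839.8
Minimum is at γ with total 489.0 mi.

γ, total 489.0 mi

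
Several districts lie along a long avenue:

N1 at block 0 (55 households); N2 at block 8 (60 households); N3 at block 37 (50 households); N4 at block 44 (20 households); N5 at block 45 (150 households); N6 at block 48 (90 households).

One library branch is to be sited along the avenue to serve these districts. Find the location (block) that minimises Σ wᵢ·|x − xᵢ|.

For a sum of weighted absolute distances on a line, the optimum is the weighted median (not the mean). Total weight W = 425; half-weight = 212.5.
Sort by position and accumulate weight:
  block 0 (N1, w=55) → cum 55
  block 8 (N2, w=60) → cum 115
  block 37 (N3, w=50) → cum 165
  block 44 (N4, w=20) → cum 185
  block 45 (N5, w=150) → cum 335  ≥ 212.5 → median here
  block 48 (N6, w=90) → cum 425
Optimal location: block 45.

x = 45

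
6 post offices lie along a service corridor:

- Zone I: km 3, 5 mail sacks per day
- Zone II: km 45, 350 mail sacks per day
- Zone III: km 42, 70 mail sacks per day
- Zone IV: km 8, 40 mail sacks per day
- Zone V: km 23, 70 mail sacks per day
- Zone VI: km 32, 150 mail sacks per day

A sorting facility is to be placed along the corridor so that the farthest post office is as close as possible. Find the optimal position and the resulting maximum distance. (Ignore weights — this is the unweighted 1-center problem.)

location 24, max distance 21

The 1-center on a line is the midpoint of the two extreme points: leftmost at 3, rightmost at 45.
Optimal location = (3 + 45)/2 = 24; maximum distance = (45 − 3)/2 = 21.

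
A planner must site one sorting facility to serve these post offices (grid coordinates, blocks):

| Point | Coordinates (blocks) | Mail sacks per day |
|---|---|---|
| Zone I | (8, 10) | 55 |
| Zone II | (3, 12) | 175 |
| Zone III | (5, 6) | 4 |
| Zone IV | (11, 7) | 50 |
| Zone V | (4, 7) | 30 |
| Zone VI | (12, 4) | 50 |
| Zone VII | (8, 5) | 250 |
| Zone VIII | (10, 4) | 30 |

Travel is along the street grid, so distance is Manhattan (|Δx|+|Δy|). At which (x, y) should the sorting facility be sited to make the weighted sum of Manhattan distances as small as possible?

(8, 5)

Manhattan distance separates: Σwᵢ(|x−xᵢ|+|y−yᵢ|) = Σwᵢ|x−xᵢ| + Σwᵢ|y−yᵢ|, so x and y are optimised independently as 1-D weighted medians.
Total weight W = 644; half = 322.
x-coordinate, sorted with cumulative weight:
  x=3 (Zone II, w=175) cum 175
  x=4 (Zone V, w=30) cum 205
  x=5 (Zone III, w=4) cum 209
  x=8 (Zone I, w=55) cum 264
  x=8 (Zone VII, w=250) cum 514  ← median
  x=10 (Zone VIII, w=30) cum 544
  x=11 (Zone IV, w=50) cum 594
  x=12 (Zone VI, w=50) cum 644
⇒ x* = 8
y-coordinate, sorted with cumulative weight:
  y=4 (Zone VI, w=50) cum 50
  y=4 (Zone VIII, w=30) cum 80
  y=5 (Zone VII, w=250) cum 330  ← median
  y=6 (Zone III, w=4) cum 334
  y=7 (Zone IV, w=50) cum 384
  y=7 (Zone V, w=30) cum 414
  y=10 (Zone I, w=55) cum 469
  y=12 (Zone II, w=175) cum 644
⇒ y* = 5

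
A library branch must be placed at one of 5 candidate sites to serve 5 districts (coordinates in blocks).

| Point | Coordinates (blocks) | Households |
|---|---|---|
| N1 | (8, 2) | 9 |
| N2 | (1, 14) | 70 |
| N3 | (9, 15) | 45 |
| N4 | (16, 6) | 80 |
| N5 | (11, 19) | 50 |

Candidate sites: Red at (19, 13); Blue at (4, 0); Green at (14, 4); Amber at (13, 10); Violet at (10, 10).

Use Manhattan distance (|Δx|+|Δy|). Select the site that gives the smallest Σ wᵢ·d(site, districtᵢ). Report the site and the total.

Violet, total 2570 blocks

Total weighted distance at each candidate:
  Red (19, 13): total = 3568
  Blue (4, 0): total = 4884
  Green (14, 4): total = 3622
  Amber (13, 10): total = 2752
  Violet (10, 10): total = 2570
Minimum is at Violet with total 2570 blocks.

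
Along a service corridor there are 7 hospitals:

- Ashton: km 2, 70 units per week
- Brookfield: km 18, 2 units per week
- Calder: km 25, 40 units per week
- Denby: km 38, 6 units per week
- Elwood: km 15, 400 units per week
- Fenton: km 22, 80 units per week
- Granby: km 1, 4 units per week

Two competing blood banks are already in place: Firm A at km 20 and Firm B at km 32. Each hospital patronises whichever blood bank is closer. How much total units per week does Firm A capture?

The indifferent point is the midpoint (20+32)/2 = 26; hospitals left of it (closer to Firm A at 20) go to Firm A, those right go to Firm B.
  Granby at 1 (w=4) → Firm A
  Ashton at 2 (w=70) → Firm A
  Elwood at 15 (w=400) → Firm A
  Brookfield at 18 (w=2) → Firm A
  Fenton at 22 (w=80) → Firm A
  Calder at 25 (w=40) → Firm A
  Denby at 38 (w=6) → Firm B
Firm A captures 596; Firm B captures 6.

596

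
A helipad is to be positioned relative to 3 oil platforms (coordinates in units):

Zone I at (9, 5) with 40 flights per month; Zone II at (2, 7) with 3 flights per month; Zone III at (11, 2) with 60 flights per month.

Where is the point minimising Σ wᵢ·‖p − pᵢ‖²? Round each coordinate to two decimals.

The minimiser of Σwᵢ‖p−pᵢ‖² is the weighted centroid p* = (Σwᵢpᵢ)/(Σwᵢ).
Σwᵢ = 103.
Σwᵢxᵢ = 40·9 + 3·2 + 60·11 = 1026.
Σwᵢyᵢ = 40·5 + 3·7 + 60·2 = 341.
x* = 1026/103 = 9.96, y* = 341/103 = 3.31.

(9.96, 3.31)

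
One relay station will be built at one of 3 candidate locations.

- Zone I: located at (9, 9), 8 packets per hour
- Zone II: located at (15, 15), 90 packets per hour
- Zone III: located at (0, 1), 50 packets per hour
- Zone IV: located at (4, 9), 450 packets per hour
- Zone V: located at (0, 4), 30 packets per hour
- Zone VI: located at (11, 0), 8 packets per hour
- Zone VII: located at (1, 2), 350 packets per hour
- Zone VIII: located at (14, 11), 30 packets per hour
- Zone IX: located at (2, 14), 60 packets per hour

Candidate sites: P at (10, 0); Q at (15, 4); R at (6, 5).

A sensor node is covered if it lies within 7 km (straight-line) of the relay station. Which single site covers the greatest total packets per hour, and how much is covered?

Coverage radius r = 7 km; a point is covered iff (Δx)²+(Δy)² ≤ 7² = 49.
  P (10, 0): covers {Zone VI} → 8
  Q (15, 4): covers {Zone VI} → 8
  R (6, 5): covers {Zone I, Zone IV, Zone V, Zone VII} → 838
Maximum coverage at R: 838 packets per hour.

R, covering 838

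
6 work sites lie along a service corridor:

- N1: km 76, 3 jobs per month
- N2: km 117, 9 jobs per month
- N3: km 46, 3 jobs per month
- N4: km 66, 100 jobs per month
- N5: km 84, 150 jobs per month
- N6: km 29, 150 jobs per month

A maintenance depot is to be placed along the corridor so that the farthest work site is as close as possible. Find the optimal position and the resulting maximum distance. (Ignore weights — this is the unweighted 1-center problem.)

The 1-center on a line is the midpoint of the two extreme points: leftmost at 29, rightmost at 117.
Optimal location = (29 + 117)/2 = 73; maximum distance = (117 − 29)/2 = 44.

location 73, max distance 44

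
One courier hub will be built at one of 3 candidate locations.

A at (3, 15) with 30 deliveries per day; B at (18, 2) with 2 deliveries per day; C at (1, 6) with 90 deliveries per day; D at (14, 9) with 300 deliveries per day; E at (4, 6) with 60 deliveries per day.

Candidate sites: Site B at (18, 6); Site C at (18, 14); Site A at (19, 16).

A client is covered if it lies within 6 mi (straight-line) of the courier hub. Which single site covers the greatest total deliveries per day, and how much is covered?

Site B, covering 302

Coverage radius r = 6 mi; a point is covered iff (Δx)²+(Δy)² ≤ 6² = 36.
  Site B (18, 6): covers {B, D} → 302
  Site C (18, 14): covers {none} → 0
  Site A (19, 16): covers {none} → 0
Maximum coverage at Site B: 302 deliveries per day.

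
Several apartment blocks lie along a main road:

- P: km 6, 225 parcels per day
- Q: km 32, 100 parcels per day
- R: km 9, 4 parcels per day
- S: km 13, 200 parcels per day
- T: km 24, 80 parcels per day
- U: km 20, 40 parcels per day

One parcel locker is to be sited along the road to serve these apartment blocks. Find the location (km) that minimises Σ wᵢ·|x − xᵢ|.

For a sum of weighted absolute distances on a line, the optimum is the weighted median (not the mean). Total weight W = 649; half-weight = 324.5.
Sort by position and accumulate weight:
  km 6 (P, w=225) → cum 225
  km 9 (R, w=4) → cum 229
  km 13 (S, w=200) → cum 429  ≥ 324.5 → median here
  km 20 (U, w=40) → cum 469
  km 24 (T, w=80) → cum 549
  km 32 (Q, w=100) → cum 649
Optimal location: km 13.

x = 13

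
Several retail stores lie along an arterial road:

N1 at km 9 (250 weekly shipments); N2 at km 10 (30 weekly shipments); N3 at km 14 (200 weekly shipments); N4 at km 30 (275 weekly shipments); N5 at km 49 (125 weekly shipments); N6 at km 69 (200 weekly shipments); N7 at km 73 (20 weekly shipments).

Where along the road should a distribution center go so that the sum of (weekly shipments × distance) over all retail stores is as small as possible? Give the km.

x = 30

For a sum of weighted absolute distances on a line, the optimum is the weighted median (not the mean). Total weight W = 1100; half-weight = 550.
Sort by position and accumulate weight:
  km 9 (N1, w=250) → cum 250
  km 10 (N2, w=30) → cum 280
  km 14 (N3, w=200) → cum 480
  km 30 (N4, w=275) → cum 755  ≥ 550 → median here
  km 49 (N5, w=125) → cum 880
  km 69 (N6, w=200) → cum 1080
  km 73 (N7, w=20) → cum 1100
Optimal location: km 30.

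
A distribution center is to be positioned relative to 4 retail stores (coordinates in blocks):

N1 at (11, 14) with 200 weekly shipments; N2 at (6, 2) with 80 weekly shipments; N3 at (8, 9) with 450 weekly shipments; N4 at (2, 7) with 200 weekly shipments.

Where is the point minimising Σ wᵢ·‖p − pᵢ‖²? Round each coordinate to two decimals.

The minimiser of Σwᵢ‖p−pᵢ‖² is the weighted centroid p* = (Σwᵢpᵢ)/(Σwᵢ).
Σwᵢ = 930.
Σwᵢxᵢ = 200·11 + 80·6 + 450·8 + 200·2 = 6680.
Σwᵢyᵢ = 200·14 + 80·2 + 450·9 + 200·7 = 8410.
x* = 6680/930 = 7.18, y* = 8410/930 = 9.04.

(7.18, 9.04)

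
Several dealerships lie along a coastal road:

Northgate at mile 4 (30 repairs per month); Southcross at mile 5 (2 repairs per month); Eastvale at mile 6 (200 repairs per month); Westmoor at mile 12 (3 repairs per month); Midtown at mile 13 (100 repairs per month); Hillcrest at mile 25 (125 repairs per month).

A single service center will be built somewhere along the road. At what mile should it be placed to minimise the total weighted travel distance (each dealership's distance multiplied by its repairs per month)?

For a sum of weighted absolute distances on a line, the optimum is the weighted median (not the mean). Total weight W = 460; half-weight = 230.
Sort by position and accumulate weight:
  mile 4 (Northgate, w=30) → cum 30
  mile 5 (Southcross, w=2) → cum 32
  mile 6 (Eastvale, w=200) → cum 232  ≥ 230 → median here
  mile 12 (Westmoor, w=3) → cum 235
  mile 13 (Midtown, w=100) → cum 335
  mile 25 (Hillcrest, w=125) → cum 460
Optimal location: mile 6.

x = 6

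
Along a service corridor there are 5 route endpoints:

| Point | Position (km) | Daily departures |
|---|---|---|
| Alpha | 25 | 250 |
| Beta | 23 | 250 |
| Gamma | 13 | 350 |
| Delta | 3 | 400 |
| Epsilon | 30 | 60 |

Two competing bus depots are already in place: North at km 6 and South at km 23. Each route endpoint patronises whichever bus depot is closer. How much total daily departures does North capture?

750

The indifferent point is the midpoint (6+23)/2 = 14.5; route endpoints left of it (closer to North at 6) go to North, those right go to South.
  Delta at 3 (w=400) → North
  Gamma at 13 (w=350) → North
  Beta at 23 (w=250) → South
  Alpha at 25 (w=250) → South
  Epsilon at 30 (w=60) → South
North captures 750; South captures 560.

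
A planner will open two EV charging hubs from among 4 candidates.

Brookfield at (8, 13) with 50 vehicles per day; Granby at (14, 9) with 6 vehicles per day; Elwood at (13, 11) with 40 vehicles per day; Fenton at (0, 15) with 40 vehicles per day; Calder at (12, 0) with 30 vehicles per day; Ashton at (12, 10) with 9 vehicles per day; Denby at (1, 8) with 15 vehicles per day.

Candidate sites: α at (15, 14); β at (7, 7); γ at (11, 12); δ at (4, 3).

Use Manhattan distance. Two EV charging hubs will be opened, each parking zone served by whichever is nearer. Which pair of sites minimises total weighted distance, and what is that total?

Evaluate every pair (each demand assigned to the nearer of the two):
  {γ, δ}: total = 1393
  {β, γ}: total = 1408
  {α, γ}: total = 1543
  {α, β}: total = 1714
  {α, δ}: total = 1789
  {β, δ}: total = 1911
Best pair: {γ, δ} with total 1393.

{γ, δ}, total 1393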